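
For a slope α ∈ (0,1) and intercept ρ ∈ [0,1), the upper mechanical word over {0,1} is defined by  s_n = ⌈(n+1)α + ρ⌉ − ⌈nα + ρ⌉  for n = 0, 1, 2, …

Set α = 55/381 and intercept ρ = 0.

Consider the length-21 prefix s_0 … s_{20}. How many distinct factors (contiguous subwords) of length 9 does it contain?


t_n = ⌈(n·55)/381⌉ for n = 0 … 21:
  n=0…9: ⌈0/381⌉=0 ⌈55/381⌉=1 ⌈110/381⌉=1 ⌈165/381⌉=1 ⌈220/381⌉=1 ⌈275/381⌉=1 ⌈330/381⌉=1 ⌈385/381⌉=2 ⌈440/381⌉=2 ⌈495/381⌉=2
  n=10…19: ⌈550/381⌉=2 ⌈605/381⌉=2 ⌈660/381⌉=2 ⌈715/381⌉=2 ⌈770/381⌉=3 ⌈825/381⌉=3 ⌈880/381⌉=3 ⌈935/381⌉=3 ⌈990/381⌉=3 ⌈1045/381⌉=3
  n=20…21: ⌈1100/381⌉=3 ⌈1155/381⌉=4
s_n = t_(n+1) − t_n for n = 0 … 20 gives
prefix = 100000100000010000001
slide a length-9 window over [0..8] … [12..20] (13 windows); first occurrence of each distinct factor:
  [  0..  8] 100000100
  [  1..  9] 000001000
  [  2.. 10] 000010000
  [  3.. 11] 000100000
  [  4.. 12] 001000000
  [  5.. 13] 010000001
  [  6.. 14] 100000010
  [  7.. 15] 000000100
  (the other 5 windows repeat one of these)
distinct factors: {000000100, 000001000, 000010000, 000100000, 001000000, 010000001, 100000010, 100000100}
count = 8  (Sturmian bound for length 9 is 10)

8


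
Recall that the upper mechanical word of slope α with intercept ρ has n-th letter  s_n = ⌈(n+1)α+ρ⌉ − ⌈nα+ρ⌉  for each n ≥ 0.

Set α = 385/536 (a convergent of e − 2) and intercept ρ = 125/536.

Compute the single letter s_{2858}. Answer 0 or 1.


(n+1)α + ρ = (2859·385 + 125) / 536 = 1100840/536
nα + ρ     = (2858·385 + 125) / 536 = 1100455/536
⌈1100840/536⌉ = 2054,  ⌈1100455/536⌉ = 2054
s_{2858} = 2054 − 2054 = 0

0


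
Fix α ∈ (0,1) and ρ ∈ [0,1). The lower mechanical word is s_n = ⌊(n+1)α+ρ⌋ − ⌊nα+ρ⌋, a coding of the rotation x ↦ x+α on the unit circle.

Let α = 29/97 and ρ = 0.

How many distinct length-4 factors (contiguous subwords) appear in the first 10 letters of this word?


t_n = ⌊(n·29)/97⌋ for n = 0 … 10:
  n=0…9: ⌊0/97⌋=0 ⌊29/97⌋=0 ⌊58/97⌋=0 ⌊87/97⌋=0 ⌊116/97⌋=1 ⌊145/97⌋=1 ⌊174/97⌋=1 ⌊203/97⌋=2 ⌊232/97⌋=2 ⌊261/97⌋=2
  n=10: ⌊290/97⌋=2
s_n = t_(n+1) − t_n for n = 0 … 9 gives
prefix = 0001001000
slide a length-4 window over [0..3] … [6..9] (7 windows); first occurrence of each distinct factor:
  [  0..  3] 0001
  [  1..  4] 0010
  [  2..  5] 0100
  [  3..  6] 1001
  [  6..  9] 1000
  (the other 2 windows repeat one of these)
distinct factors: {0001, 0010, 0100, 1000, 1001}
count = 5  (Sturmian bound for length 4 is 5)

5


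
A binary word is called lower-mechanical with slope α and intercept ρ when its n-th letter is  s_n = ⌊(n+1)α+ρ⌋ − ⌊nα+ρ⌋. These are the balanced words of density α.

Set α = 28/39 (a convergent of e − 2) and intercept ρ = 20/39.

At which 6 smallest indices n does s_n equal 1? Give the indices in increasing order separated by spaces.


n=0: ⌊48/39⌋−⌊20/39⌋ = 1−0 = 1  ← one
n=1: ⌊76/39⌋−⌊48/39⌋ = 1−1 = 0
n=2: ⌊104/39⌋−⌊76/39⌋ = 2−1 = 1  ← one
n=3: ⌊132/39⌋−⌊104/39⌋ = 3−2 = 1  ← one
n=4: ⌊160/39⌋−⌊132/39⌋ = 4−3 = 1  ← one
n=5: ⌊188/39⌋−⌊160/39⌋ = 4−4 = 0
n=6: ⌊216/39⌋−⌊188/39⌋ = 5−4 = 1  ← one
n=7: ⌊244/39⌋−⌊216/39⌋ = 6−5 = 1  ← one
positions of the first 6 ones: 0 2 3 4 6 7

0 2 3 4 6 7


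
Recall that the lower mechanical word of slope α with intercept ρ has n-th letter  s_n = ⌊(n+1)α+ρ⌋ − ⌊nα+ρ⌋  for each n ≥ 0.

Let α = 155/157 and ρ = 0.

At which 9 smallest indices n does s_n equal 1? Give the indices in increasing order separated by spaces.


n=0: ⌊155/157⌋−⌊0/157⌋ = 0−0 = 0
n=1: ⌊310/157⌋−⌊155/157⌋ = 1−0 = 1  ← one
n=2: ⌊465/157⌋−⌊310/157⌋ = 2−1 = 1  ← one
n=3: ⌊620/157⌋−⌊465/157⌋ = 3−2 = 1  ← one
n=4: ⌊775/157⌋−⌊620/157⌋ = 4−3 = 1  ← one
n=5: ⌊930/157⌋−⌊775/157⌋ = 5−4 = 1  ← one
n=6: ⌊1085/157⌋−⌊930/157⌋ = 6−5 = 1  ← one
n=7: ⌊1240/157⌋−⌊1085/157⌋ = 7−6 = 1  ← one
n=8: ⌊1395/157⌋−⌊1240/157⌋ = 8−7 = 1  ← one
n=9: ⌊1550/157⌋−⌊1395/157⌋ = 9−8 = 1  ← one
positions of the first 9 ones: 1 2 3 4 5 6 7 8 9

1 2 3 4 5 6 7 8 9


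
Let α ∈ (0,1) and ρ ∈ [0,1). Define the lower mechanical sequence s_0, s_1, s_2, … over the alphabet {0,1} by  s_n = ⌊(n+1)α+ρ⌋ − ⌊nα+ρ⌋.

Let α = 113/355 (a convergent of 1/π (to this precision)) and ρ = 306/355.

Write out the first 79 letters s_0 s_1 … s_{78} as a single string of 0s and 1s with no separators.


n=0: ⌊(1·113+306)/355⌋ − ⌊(0·113+306)/355⌋ = ⌊419/355⌋ − ⌊306/355⌋ = 1 − 0 = 1
n=1: ⌊(2·113+306)/355⌋ − ⌊(1·113+306)/355⌋ = ⌊532/355⌋ − ⌊419/355⌋ = 1 − 1 = 0
n=2: ⌊(3·113+306)/355⌋ − ⌊(2·113+306)/355⌋ = ⌊645/355⌋ − ⌊532/355⌋ = 1 − 1 = 0
n=3: ⌊(4·113+306)/355⌋ − ⌊(3·113+306)/355⌋ = ⌊758/355⌋ − ⌊645/355⌋ = 2 − 1 = 1
n=4: ⌊(5·113+306)/355⌋ − ⌊(4·113+306)/355⌋ = ⌊871/355⌋ − ⌊758/355⌋ = 2 − 2 = 0
n=5: ⌊(6·113+306)/355⌋ − ⌊(5·113+306)/355⌋ = ⌊984/355⌋ − ⌊871/355⌋ = 2 − 2 = 0
n=6: ⌊(7·113+306)/355⌋ − ⌊(6·113+306)/355⌋ = ⌊1097/355⌋ − ⌊984/355⌋ = 3 − 2 = 1
n=7: ⌊(8·113+306)/355⌋ − ⌊(7·113+306)/355⌋ = ⌊1210/355⌋ − ⌊1097/355⌋ = 3 − 3 = 0
n=8: ⌊(9·113+306)/355⌋ − ⌊(8·113+306)/355⌋ = ⌊1323/355⌋ − ⌊1210/355⌋ = 3 − 3 = 0
n=9: ⌊(10·113+306)/355⌋ − ⌊(9·113+306)/355⌋ = ⌊1436/355⌋ − ⌊1323/355⌋ = 4 − 3 = 1
n=10: ⌊(11·113+306)/355⌋ − ⌊(10·113+306)/355⌋ = ⌊1549/355⌋ − ⌊1436/355⌋ = 4 − 4 = 0
n=11: ⌊(12·113+306)/355⌋ − ⌊(11·113+306)/355⌋ = ⌊1662/355⌋ − ⌊1549/355⌋ = 4 − 4 = 0
n=12: ⌊(13·113+306)/355⌋ − ⌊(12·113+306)/355⌋ = ⌊1775/355⌋ − ⌊1662/355⌋ = 5 − 4 = 1
n=13: ⌊(14·113+306)/355⌋ − ⌊(13·113+306)/355⌋ = ⌊1888/355⌋ − ⌊1775/355⌋ = 5 − 5 = 0
n=14: ⌊(15·113+306)/355⌋ − ⌊(14·113+306)/355⌋ = ⌊2001/355⌋ − ⌊1888/355⌋ = 5 − 5 = 0
n=15: ⌊(16·113+306)/355⌋ − ⌊(15·113+306)/355⌋ = ⌊2114/355⌋ − ⌊2001/355⌋ = 5 − 5 = 0
n=16: ⌊(17·113+306)/355⌋ − ⌊(16·113+306)/355⌋ = ⌊2227/355⌋ − ⌊2114/355⌋ = 6 − 5 = 1
n=17: ⌊(18·113+306)/355⌋ − ⌊(17·113+306)/355⌋ = ⌊2340/355⌋ − ⌊2227/355⌋ = 6 − 6 = 0
n=18: ⌊(19·113+306)/355⌋ − ⌊(18·113+306)/355⌋ = ⌊2453/355⌋ − ⌊2340/355⌋ = 6 − 6 = 0
n=19: ⌊(20·113+306)/355⌋ − ⌊(19·113+306)/355⌋ = ⌊2566/355⌋ − ⌊2453/355⌋ = 7 − 6 = 1
n=20: ⌊(21·113+306)/355⌋ − ⌊(20·113+306)/355⌋ = ⌊2679/355⌋ − ⌊2566/355⌋ = 7 − 7 = 0
n=21: ⌊(22·113+306)/355⌋ − ⌊(21·113+306)/355⌋ = ⌊2792/355⌋ − ⌊2679/355⌋ = 7 − 7 = 0
n=22: ⌊(23·113+306)/355⌋ − ⌊(22·113+306)/355⌋ = ⌊2905/355⌋ − ⌊2792/355⌋ = 8 − 7 = 1
n=23: ⌊(24·113+306)/355⌋ − ⌊(23·113+306)/355⌋ = ⌊3018/355⌋ − ⌊2905/355⌋ = 8 − 8 = 0
n=24: ⌊(25·113+306)/355⌋ − ⌊(24·113+306)/355⌋ = ⌊3131/355⌋ − ⌊3018/355⌋ = 8 − 8 = 0
n=25: ⌊(26·113+306)/355⌋ − ⌊(25·113+306)/355⌋ = ⌊3244/355⌋ − ⌊3131/355⌋ = 9 − 8 = 1
n=26: ⌊(27·113+306)/355⌋ − ⌊(26·113+306)/355⌋ = ⌊3357/355⌋ − ⌊3244/355⌋ = 9 − 9 = 0
n=27: ⌊(28·113+306)/355⌋ − ⌊(27·113+306)/355⌋ = ⌊3470/355⌋ − ⌊3357/355⌋ = 9 − 9 = 0
n=28: ⌊(29·113+306)/355⌋ − ⌊(28·113+306)/355⌋ = ⌊3583/355⌋ − ⌊3470/355⌋ = 10 − 9 = 1
n=29: ⌊(30·113+306)/355⌋ − ⌊(29·113+306)/355⌋ = ⌊3696/355⌋ − ⌊3583/355⌋ = 10 − 10 = 0
n=30: ⌊(31·113+306)/355⌋ − ⌊(30·113+306)/355⌋ = ⌊3809/355⌋ − ⌊3696/355⌋ = 10 − 10 = 0
n=31: ⌊(32·113+306)/355⌋ − ⌊(31·113+306)/355⌋ = ⌊3922/355⌋ − ⌊3809/355⌋ = 11 − 10 = 1
n=32: ⌊(33·113+306)/355⌋ − ⌊(32·113+306)/355⌋ = ⌊4035/355⌋ − ⌊3922/355⌋ = 11 − 11 = 0
n=33: ⌊(34·113+306)/355⌋ − ⌊(33·113+306)/355⌋ = ⌊4148/355⌋ − ⌊4035/355⌋ = 11 − 11 = 0
n=34: ⌊(35·113+306)/355⌋ − ⌊(34·113+306)/355⌋ = ⌊4261/355⌋ − ⌊4148/355⌋ = 12 − 11 = 1
n=35: ⌊(36·113+306)/355⌋ − ⌊(35·113+306)/355⌋ = ⌊4374/355⌋ − ⌊4261/355⌋ = 12 − 12 = 0
n=36: ⌊(37·113+306)/355⌋ − ⌊(36·113+306)/355⌋ = ⌊4487/355⌋ − ⌊4374/355⌋ = 12 − 12 = 0
n=37: ⌊(38·113+306)/355⌋ − ⌊(37·113+306)/355⌋ = ⌊4600/355⌋ − ⌊4487/355⌋ = 12 − 12 = 0
n=38: ⌊(39·113+306)/355⌋ − ⌊(38·113+306)/355⌋ = ⌊4713/355⌋ − ⌊4600/355⌋ = 13 − 12 = 1
n=39: ⌊(40·113+306)/355⌋ − ⌊(39·113+306)/355⌋ = ⌊4826/355⌋ − ⌊4713/355⌋ = 13 − 13 = 0
n=40: ⌊(41·113+306)/355⌋ − ⌊(40·113+306)/355⌋ = ⌊4939/355⌋ − ⌊4826/355⌋ = 13 − 13 = 0
n=41: ⌊(42·113+306)/355⌋ − ⌊(41·113+306)/355⌋ = ⌊5052/355⌋ − ⌊4939/355⌋ = 14 − 13 = 1
n=42: ⌊(43·113+306)/355⌋ − ⌊(42·113+306)/355⌋ = ⌊5165/355⌋ − ⌊5052/355⌋ = 14 − 14 = 0
n=43: ⌊(44·113+306)/355⌋ − ⌊(43·113+306)/355⌋ = ⌊5278/355⌋ − ⌊5165/355⌋ = 14 − 14 = 0
n=44: ⌊(45·113+306)/355⌋ − ⌊(44·113+306)/355⌋ = ⌊5391/355⌋ − ⌊5278/355⌋ = 15 − 14 = 1
n=45: ⌊(46·113+306)/355⌋ − ⌊(45·113+306)/355⌋ = ⌊5504/355⌋ − ⌊5391/355⌋ = 15 − 15 = 0
n=46: ⌊(47·113+306)/355⌋ − ⌊(46·113+306)/355⌋ = ⌊5617/355⌋ − ⌊5504/355⌋ = 15 − 15 = 0
n=47: ⌊(48·113+306)/355⌋ − ⌊(47·113+306)/355⌋ = ⌊5730/355⌋ − ⌊5617/355⌋ = 16 − 15 = 1
n=48: ⌊(49·113+306)/355⌋ − ⌊(48·113+306)/355⌋ = ⌊5843/355⌋ − ⌊5730/355⌋ = 16 − 16 = 0
n=49: ⌊(50·113+306)/355⌋ − ⌊(49·113+306)/355⌋ = ⌊5956/355⌋ − ⌊5843/355⌋ = 16 − 16 = 0
n=50: ⌊(51·113+306)/355⌋ − ⌊(50·113+306)/355⌋ = ⌊6069/355⌋ − ⌊5956/355⌋ = 17 − 16 = 1
n=51: ⌊(52·113+306)/355⌋ − ⌊(51·113+306)/355⌋ = ⌊6182/355⌋ − ⌊6069/355⌋ = 17 − 17 = 0
n=52: ⌊(53·113+306)/355⌋ − ⌊(52·113+306)/355⌋ = ⌊6295/355⌋ − ⌊6182/355⌋ = 17 − 17 = 0
n=53: ⌊(54·113+306)/355⌋ − ⌊(53·113+306)/355⌋ = ⌊6408/355⌋ − ⌊6295/355⌋ = 18 − 17 = 1
n=54: ⌊(55·113+306)/355⌋ − ⌊(54·113+306)/355⌋ = ⌊6521/355⌋ − ⌊6408/355⌋ = 18 − 18 = 0
n=55: ⌊(56·113+306)/355⌋ − ⌊(55·113+306)/355⌋ = ⌊6634/355⌋ − ⌊6521/355⌋ = 18 − 18 = 0
n=56: ⌊(57·113+306)/355⌋ − ⌊(56·113+306)/355⌋ = ⌊6747/355⌋ − ⌊6634/355⌋ = 19 − 18 = 1
n=57: ⌊(58·113+306)/355⌋ − ⌊(57·113+306)/355⌋ = ⌊6860/355⌋ − ⌊6747/355⌋ = 19 − 19 = 0
n=58: ⌊(59·113+306)/355⌋ − ⌊(58·113+306)/355⌋ = ⌊6973/355⌋ − ⌊6860/355⌋ = 19 − 19 = 0
n=59: ⌊(60·113+306)/355⌋ − ⌊(59·113+306)/355⌋ = ⌊7086/355⌋ − ⌊6973/355⌋ = 19 − 19 = 0
n=60: ⌊(61·113+306)/355⌋ − ⌊(60·113+306)/355⌋ = ⌊7199/355⌋ − ⌊7086/355⌋ = 20 − 19 = 1
n=61: ⌊(62·113+306)/355⌋ − ⌊(61·113+306)/355⌋ = ⌊7312/355⌋ − ⌊7199/355⌋ = 20 − 20 = 0
n=62: ⌊(63·113+306)/355⌋ − ⌊(62·113+306)/355⌋ = ⌊7425/355⌋ − ⌊7312/355⌋ = 20 − 20 = 0
n=63: ⌊(64·113+306)/355⌋ − ⌊(63·113+306)/355⌋ = ⌊7538/355⌋ − ⌊7425/355⌋ = 21 − 20 = 1
n=64: ⌊(65·113+306)/355⌋ − ⌊(64·113+306)/355⌋ = ⌊7651/355⌋ − ⌊7538/355⌋ = 21 − 21 = 0
n=65: ⌊(66·113+306)/355⌋ − ⌊(65·113+306)/355⌋ = ⌊7764/355⌋ − ⌊7651/355⌋ = 21 − 21 = 0
n=66: ⌊(67·113+306)/355⌋ − ⌊(66·113+306)/355⌋ = ⌊7877/355⌋ − ⌊7764/355⌋ = 22 − 21 = 1
n=67: ⌊(68·113+306)/355⌋ − ⌊(67·113+306)/355⌋ = ⌊7990/355⌋ − ⌊7877/355⌋ = 22 − 22 = 0
n=68: ⌊(69·113+306)/355⌋ − ⌊(68·113+306)/355⌋ = ⌊8103/355⌋ − ⌊7990/355⌋ = 22 − 22 = 0
n=69: ⌊(70·113+306)/355⌋ − ⌊(69·113+306)/355⌋ = ⌊8216/355⌋ − ⌊8103/355⌋ = 23 − 22 = 1
n=70: ⌊(71·113+306)/355⌋ − ⌊(70·113+306)/355⌋ = ⌊8329/355⌋ − ⌊8216/355⌋ = 23 − 23 = 0
n=71: ⌊(72·113+306)/355⌋ − ⌊(71·113+306)/355⌋ = ⌊8442/355⌋ − ⌊8329/355⌋ = 23 − 23 = 0
n=72: ⌊(73·113+306)/355⌋ − ⌊(72·113+306)/355⌋ = ⌊8555/355⌋ − ⌊8442/355⌋ = 24 − 23 = 1
n=73: ⌊(74·113+306)/355⌋ − ⌊(73·113+306)/355⌋ = ⌊8668/355⌋ − ⌊8555/355⌋ = 24 − 24 = 0
n=74: ⌊(75·113+306)/355⌋ − ⌊(74·113+306)/355⌋ = ⌊8781/355⌋ − ⌊8668/355⌋ = 24 − 24 = 0
n=75: ⌊(76·113+306)/355⌋ − ⌊(75·113+306)/355⌋ = ⌊8894/355⌋ − ⌊8781/355⌋ = 25 − 24 = 1
n=76: ⌊(77·113+306)/355⌋ − ⌊(76·113+306)/355⌋ = ⌊9007/355⌋ − ⌊8894/355⌋ = 25 − 25 = 0
n=77: ⌊(78·113+306)/355⌋ − ⌊(77·113+306)/355⌋ = ⌊9120/355⌋ − ⌊9007/355⌋ = 25 − 25 = 0
n=78: ⌊(79·113+306)/355⌋ − ⌊(78·113+306)/355⌋ = ⌊9233/355⌋ − ⌊9120/355⌋ = 26 − 25 = 1

1001001001001000100100100100100100100010010010010010010010001001001001001001001


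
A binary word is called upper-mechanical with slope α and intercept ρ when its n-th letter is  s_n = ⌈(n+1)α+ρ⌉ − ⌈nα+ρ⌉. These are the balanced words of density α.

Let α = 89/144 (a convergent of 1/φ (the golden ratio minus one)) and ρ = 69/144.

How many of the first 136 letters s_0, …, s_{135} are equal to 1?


#1s = Σ_{n=0}^{135} s_n = Σ_{n=0}^{135} (⌈(n+1)α+ρ⌉ − ⌈nα+ρ⌉)
the sum telescopes: every ⌈nα+ρ⌉ with 0 < n < 136 appears once with + and once with −, leaving ⌈136α+ρ⌉ − ⌈0·α+ρ⌉
136α + ρ = (136·89 + 69) / 144 = 12173/144
ρ = 69/144
⌈12173/144⌉ = 85,  ⌈69/144⌉ = 1
#1s = 85 − 1 = 84

84


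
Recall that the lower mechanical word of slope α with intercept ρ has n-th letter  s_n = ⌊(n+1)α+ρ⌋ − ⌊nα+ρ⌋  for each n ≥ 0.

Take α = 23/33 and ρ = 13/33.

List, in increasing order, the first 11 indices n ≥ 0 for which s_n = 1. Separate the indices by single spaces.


n=0: ⌊36/33⌋−⌊13/33⌋ = 1−0 = 1  ← one
n=1: ⌊59/33⌋−⌊36/33⌋ = 1−1 = 0
n=2: ⌊82/33⌋−⌊59/33⌋ = 2−1 = 1  ← one
n=3: ⌊105/33⌋−⌊82/33⌋ = 3−2 = 1  ← one
n=4: ⌊128/33⌋−⌊105/33⌋ = 3−3 = 0
n=5: ⌊151/33⌋−⌊128/33⌋ = 4−3 = 1  ← one
n=6: ⌊174/33⌋−⌊151/33⌋ = 5−4 = 1  ← one
n=7: ⌊197/33⌋−⌊174/33⌋ = 5−5 = 0
n=8: ⌊220/33⌋−⌊197/33⌋ = 6−5 = 1  ← one
n=9: ⌊243/33⌋−⌊220/33⌋ = 7−6 = 1  ← one
n=10: ⌊266/33⌋−⌊243/33⌋ = 8−7 = 1  ← one
n=11: ⌊289/33⌋−⌊266/33⌋ = 8−8 = 0
n=12: ⌊312/33⌋−⌊289/33⌋ = 9−8 = 1  ← one
n=13: ⌊335/33⌋−⌊312/33⌋ = 10−9 = 1  ← one
n=14: ⌊358/33⌋−⌊335/33⌋ = 10−10 = 0
n=15: ⌊381/33⌋−⌊358/33⌋ = 11−10 = 1  ← one
positions of the first 11 ones: 0 2 3 5 6 8 9 10 12 13 15

0 2 3 5 6 8 9 10 12 13 15


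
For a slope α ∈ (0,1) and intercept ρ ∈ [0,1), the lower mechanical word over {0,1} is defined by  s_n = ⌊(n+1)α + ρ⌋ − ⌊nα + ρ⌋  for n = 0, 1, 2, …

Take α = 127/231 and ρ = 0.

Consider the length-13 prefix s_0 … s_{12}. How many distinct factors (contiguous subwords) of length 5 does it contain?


t_n = ⌊(n·127)/231⌋ for n = 0 … 13:
  n=0…9: ⌊0/231⌋=0 ⌊127/231⌋=0 ⌊254/231⌋=1 ⌊381/231⌋=1 ⌊508/231⌋=2 ⌊635/231⌋=2 ⌊762/231⌋=3 ⌊889/231⌋=3 ⌊1016/231⌋=4 ⌊1143/231⌋=4
  n=10…13: ⌊1270/231⌋=5 ⌊1397/231⌋=6 ⌊1524/231⌋=6 ⌊1651/231⌋=7
s_n = t_(n+1) − t_n for n = 0 … 12 gives
prefix = 0101010101101
slide a length-5 window over [0..4] … [8..12] (9 windows); first occurrence of each distinct factor:
  [  0..  4] 01010
  [  1..  5] 10101
  [  6.. 10] 01011
  [  7.. 11] 10110
  [  8.. 12] 01101
  (the other 4 windows repeat one of these)
distinct factors: {01010, 01011, 01101, 10101, 10110}
count = 5  (Sturmian bound for length 5 is 6)

5


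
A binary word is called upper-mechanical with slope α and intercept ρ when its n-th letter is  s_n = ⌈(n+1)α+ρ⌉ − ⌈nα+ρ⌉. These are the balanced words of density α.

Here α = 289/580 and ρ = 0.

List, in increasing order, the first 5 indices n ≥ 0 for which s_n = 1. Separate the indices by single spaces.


0 2 4 6 8

n=0: ⌈289/580⌉−⌈0/580⌉ = 1−0 = 1  ← one
n=1: ⌈578/580⌉−⌈289/580⌉ = 1−1 = 0
n=2: ⌈867/580⌉−⌈578/580⌉ = 2−1 = 1  ← one
n=3: ⌈1156/580⌉−⌈867/580⌉ = 2−2 = 0
n=4: ⌈1445/580⌉−⌈1156/580⌉ = 3−2 = 1  ← one
n=5: ⌈1734/580⌉−⌈1445/580⌉ = 3−3 = 0
n=6: ⌈2023/580⌉−⌈1734/580⌉ = 4−3 = 1  ← one
n=7: ⌈2312/580⌉−⌈2023/580⌉ = 4−4 = 0
n=8: ⌈2601/580⌉−⌈2312/580⌉ = 5−4 = 1  ← one
positions of the first 5 ones: 0 2 4 6 8


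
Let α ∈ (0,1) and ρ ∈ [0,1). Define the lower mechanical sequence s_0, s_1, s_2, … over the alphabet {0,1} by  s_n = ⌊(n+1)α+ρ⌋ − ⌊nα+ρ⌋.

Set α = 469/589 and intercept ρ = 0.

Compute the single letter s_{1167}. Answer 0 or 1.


1

(n+1)α + ρ = (1168·469) / 589 = 547792/589
nα + ρ     = (1167·469) / 589 = 547323/589
⌊547792/589⌋ = 930,  ⌊547323/589⌋ = 929
s_{1167} = 930 − 929 = 1


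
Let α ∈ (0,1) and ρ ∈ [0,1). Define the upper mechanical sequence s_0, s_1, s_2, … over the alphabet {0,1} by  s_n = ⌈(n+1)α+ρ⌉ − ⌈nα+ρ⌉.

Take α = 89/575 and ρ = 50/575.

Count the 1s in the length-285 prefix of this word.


#1s = Σ_{n=0}^{284} s_n = Σ_{n=0}^{284} (⌈(n+1)α+ρ⌉ − ⌈nα+ρ⌉)
the sum telescopes: every ⌈nα+ρ⌉ with 0 < n < 285 appears once with + and once with −, leaving ⌈285α+ρ⌉ − ⌈0·α+ρ⌉
285α + ρ = (285·89 + 50) / 575 = 25415/575
ρ = 50/575
⌈25415/575⌉ = 45,  ⌈50/575⌉ = 1
#1s = 45 − 1 = 44

44


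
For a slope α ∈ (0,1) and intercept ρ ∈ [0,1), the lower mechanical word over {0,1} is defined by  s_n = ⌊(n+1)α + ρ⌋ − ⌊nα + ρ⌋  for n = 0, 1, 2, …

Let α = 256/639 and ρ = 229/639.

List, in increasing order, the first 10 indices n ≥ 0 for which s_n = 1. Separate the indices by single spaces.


1 4 6 9 11 14 16 19 21 24

n=0: ⌊485/639⌋−⌊229/639⌋ = 0−0 = 0
n=1: ⌊741/639⌋−⌊485/639⌋ = 1−0 = 1  ← one
n=2: ⌊997/639⌋−⌊741/639⌋ = 1−1 = 0
n=3: ⌊1253/639⌋−⌊997/639⌋ = 1−1 = 0
n=4: ⌊1509/639⌋−⌊1253/639⌋ = 2−1 = 1  ← one
n=5: ⌊1765/639⌋−⌊1509/639⌋ = 2−2 = 0
n=6: ⌊2021/639⌋−⌊1765/639⌋ = 3−2 = 1  ← one
n=7: ⌊2277/639⌋−⌊2021/639⌋ = 3−3 = 0
n=8: ⌊2533/639⌋−⌊2277/639⌋ = 3−3 = 0
n=9: ⌊2789/639⌋−⌊2533/639⌋ = 4−3 = 1  ← one
n=10: ⌊3045/639⌋−⌊2789/639⌋ = 4−4 = 0
n=11: ⌊3301/639⌋−⌊3045/639⌋ = 5−4 = 1  ← one
n=12: ⌊3557/639⌋−⌊3301/639⌋ = 5−5 = 0
n=13: ⌊3813/639⌋−⌊3557/639⌋ = 5−5 = 0
n=14: ⌊4069/639⌋−⌊3813/639⌋ = 6−5 = 1  ← one
n=15: ⌊4325/639⌋−⌊4069/639⌋ = 6−6 = 0
n=16: ⌊4581/639⌋−⌊4325/639⌋ = 7−6 = 1  ← one
n=17: ⌊4837/639⌋−⌊4581/639⌋ = 7−7 = 0
n=18: ⌊5093/639⌋−⌊4837/639⌋ = 7−7 = 0
n=19: ⌊5349/639⌋−⌊5093/639⌋ = 8−7 = 1  ← one
n=20: ⌊5605/639⌋−⌊5349/639⌋ = 8−8 = 0
n=21: ⌊5861/639⌋−⌊5605/639⌋ = 9−8 = 1  ← one
n=22: ⌊6117/639⌋−⌊5861/639⌋ = 9−9 = 0
n=23: ⌊6373/639⌋−⌊6117/639⌋ = 9−9 = 0
n=24: ⌊6629/639⌋−⌊6373/639⌋ = 10−9 = 1  ← one
positions of the first 10 ones: 1 4 6 9 11 14 16 19 21 24


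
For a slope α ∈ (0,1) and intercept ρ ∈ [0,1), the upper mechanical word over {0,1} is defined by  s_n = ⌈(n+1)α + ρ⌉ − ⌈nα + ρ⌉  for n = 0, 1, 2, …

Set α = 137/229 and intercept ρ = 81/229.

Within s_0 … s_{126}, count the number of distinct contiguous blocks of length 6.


7

t_n = ⌈(n·137+81)/229⌉ for n = 0 … 127:
  n=0…9: ⌈81/229⌉=1 ⌈218/229⌉=1 ⌈355/229⌉=2 ⌈492/229⌉=3 ⌈629/229⌉=3 ⌈766/229⌉=4 ⌈903/229⌉=4 ⌈1040/229⌉=5 ⌈1177/229⌉=6 ⌈1314/229⌉=6
  n=10…19: ⌈1451/229⌉=7 ⌈1588/229⌉=7 ⌈1725/229⌉=8 ⌈1862/229⌉=9 ⌈1999/229⌉=9 ⌈2136/229⌉=10 ⌈2273/229⌉=10 ⌈2410/229⌉=11 ⌈2547/229⌉=12 ⌈2684/229⌉=12
  n=20…29: ⌈2821/229⌉=13 ⌈2958/229⌉=13 ⌈3095/229⌉=14 ⌈3232/229⌉=15 ⌈3369/229⌉=15 ⌈3506/229⌉=16 ⌈3643/229⌉=16 ⌈3780/229⌉=17 ⌈3917/229⌉=18 ⌈4054/229⌉=18
  n=30…39: ⌈4191/229⌉=19 ⌈4328/229⌉=19 ⌈4465/229⌉=20 ⌈4602/229⌉=21 ⌈4739/229⌉=21 ⌈4876/229⌉=22 ⌈5013/229⌉=22 ⌈5150/229⌉=23 ⌈5287/229⌉=24 ⌈5424/229⌉=24
  n=40…49: ⌈5561/229⌉=25 ⌈5698/229⌉=25 ⌈5835/229⌉=26 ⌈5972/229⌉=27 ⌈6109/229⌉=27 ⌈6246/229⌉=28 ⌈6383/229⌉=28 ⌈6520/229⌉=29 ⌈6657/229⌉=30 ⌈6794/229⌉=30
  n=50…59: ⌈6931/229⌉=31 ⌈7068/229⌉=31 ⌈7205/229⌉=32 ⌈7342/229⌉=33 ⌈7479/229⌉=33 ⌈7616/229⌉=34 ⌈7753/229⌉=34 ⌈7890/229⌉=35 ⌈8027/229⌉=36 ⌈8164/229⌉=36
  n=60…69: ⌈8301/229⌉=37 ⌈8438/229⌉=37 ⌈8575/229⌉=38 ⌈8712/229⌉=39 ⌈8849/229⌉=39 ⌈8986/229⌉=40 ⌈9123/229⌉=40 ⌈9260/229⌉=41 ⌈9397/229⌉=42 ⌈9534/229⌉=42
  n=70…79: ⌈9671/229⌉=43 ⌈9808/229⌉=43 ⌈9945/229⌉=44 ⌈10082/229⌉=45 ⌈10219/229⌉=45 ⌈10356/229⌉=46 ⌈10493/229⌉=46 ⌈10630/229⌉=47 ⌈10767/229⌉=48 ⌈10904/229⌉=48
  n=80…89: ⌈11041/229⌉=49 ⌈11178/229⌉=49 ⌈11315/229⌉=50 ⌈11452/229⌉=51 ⌈11589/229⌉=51 ⌈11726/229⌉=52 ⌈11863/229⌉=52 ⌈12000/229⌉=53 ⌈12137/229⌉=53 ⌈12274/229⌉=54
  n=90…99: ⌈12411/229⌉=55 ⌈12548/229⌉=55 ⌈12685/229⌉=56 ⌈12822/229⌉=56 ⌈12959/229⌉=57 ⌈13096/229⌉=58 ⌈13233/229⌉=58 ⌈13370/229⌉=59 ⌈13507/229⌉=59 ⌈13644/229⌉=60
  n=100…109: ⌈13781/229⌉=61 ⌈13918/229⌉=61 ⌈14055/229⌉=62 ⌈14192/229⌉=62 ⌈14329/229⌉=63 ⌈14466/229⌉=64 ⌈14603/229⌉=64 ⌈14740/229⌉=65 ⌈14877/229⌉=65 ⌈15014/229⌉=66
  n=110…119: ⌈15151/229⌉=67 ⌈15288/229⌉=67 ⌈15425/229⌉=68 ⌈15562/229⌉=68 ⌈15699/229⌉=69 ⌈15836/229⌉=70 ⌈15973/229⌉=70 ⌈16110/229⌉=71 ⌈16247/229⌉=71 ⌈16384/229⌉=72
  n=120…127: ⌈16521/229⌉=73 ⌈16658/229⌉=73 ⌈16795/229⌉=74 ⌈16932/229⌉=74 ⌈17069/229⌉=75 ⌈17206/229⌉=76 ⌈17343/229⌉=76 ⌈17480/229⌉=77
s_n = t_(n+1) − t_n for n = 0 … 126 gives
prefix = 0110101101011010110101101011010110101101011010110101101011010110101101011010110101101010110101101011010110101101011010110101101
slide a length-6 window over [0..5] … [121..126] (122 windows); first occurrence of each distinct factor:
  [  0..  5] 011010
  [  1..  6] 110101
  [  2..  7] 101011
  [  3..  8] 010110
  [  4..  9] 101101
  [ 82.. 87] 101010
  [ 83.. 88] 010101
  (the other 115 windows repeat one of these)
distinct factors: {010101, 010110, 011010, 101010, 101011, 101101, 110101}
count = 7  (Sturmian bound for length 6 is 7)


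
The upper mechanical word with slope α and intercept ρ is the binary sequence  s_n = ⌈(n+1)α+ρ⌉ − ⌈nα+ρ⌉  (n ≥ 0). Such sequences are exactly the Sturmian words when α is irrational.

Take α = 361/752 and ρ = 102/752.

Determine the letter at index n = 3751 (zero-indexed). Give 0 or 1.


(n+1)α + ρ = (3752·361 + 102) / 752 = 1354574/752
nα + ρ     = (3751·361 + 102) / 752 = 1354213/752
⌈1354574/752⌉ = 1802,  ⌈1354213/752⌉ = 1801
s_{3751} = 1802 − 1801 = 1

1


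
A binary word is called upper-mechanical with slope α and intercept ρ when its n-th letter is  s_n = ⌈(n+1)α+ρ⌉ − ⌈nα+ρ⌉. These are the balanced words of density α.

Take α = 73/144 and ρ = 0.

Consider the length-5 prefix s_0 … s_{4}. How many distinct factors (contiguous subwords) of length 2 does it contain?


3

t_n = ⌈(n·73)/144⌉ for n = 0 … 5:
  n=0…5: ⌈0/144⌉=0 ⌈73/144⌉=1 ⌈146/144⌉=2 ⌈219/144⌉=2 ⌈292/144⌉=3 ⌈365/144⌉=3
s_n = t_(n+1) − t_n for n = 0 … 4 gives
prefix = 11010
slide a length-2 window over [0..1] … [3..4] (4 windows); first occurrence of each distinct factor:
  [  0..  1] 11
  [  1..  2] 10
  [  2..  3] 01
  (the other 1 window repeats one of these)
distinct factors: {01, 10, 11}
count = 3  (Sturmian bound for length 2 is 3)


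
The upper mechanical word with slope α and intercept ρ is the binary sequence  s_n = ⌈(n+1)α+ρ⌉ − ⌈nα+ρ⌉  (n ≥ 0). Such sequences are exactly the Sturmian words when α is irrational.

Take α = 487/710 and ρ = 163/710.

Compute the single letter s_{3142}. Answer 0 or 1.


(n+1)α + ρ = (3143·487 + 163) / 710 = 1530804/710
nα + ρ     = (3142·487 + 163) / 710 = 1530317/710
⌈1530804/710⌉ = 2157,  ⌈1530317/710⌉ = 2156
s_{3142} = 2157 − 2156 = 1

1


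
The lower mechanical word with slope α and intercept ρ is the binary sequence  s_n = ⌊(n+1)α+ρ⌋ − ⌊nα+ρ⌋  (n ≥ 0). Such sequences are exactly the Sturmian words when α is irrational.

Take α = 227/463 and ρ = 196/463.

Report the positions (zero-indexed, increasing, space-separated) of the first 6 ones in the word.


n=0: ⌊423/463⌋−⌊196/463⌋ = 0−0 = 0
n=1: ⌊650/463⌋−⌊423/463⌋ = 1−0 = 1  ← one
n=2: ⌊877/463⌋−⌊650/463⌋ = 1−1 = 0
n=3: ⌊1104/463⌋−⌊877/463⌋ = 2−1 = 1  ← one
n=4: ⌊1331/463⌋−⌊1104/463⌋ = 2−2 = 0
n=5: ⌊1558/463⌋−⌊1331/463⌋ = 3−2 = 1  ← one
n=6: ⌊1785/463⌋−⌊1558/463⌋ = 3−3 = 0
n=7: ⌊2012/463⌋−⌊1785/463⌋ = 4−3 = 1  ← one
n=8: ⌊2239/463⌋−⌊2012/463⌋ = 4−4 = 0
n=9: ⌊2466/463⌋−⌊2239/463⌋ = 5−4 = 1  ← one
n=10: ⌊2693/463⌋−⌊2466/463⌋ = 5−5 = 0
n=11: ⌊2920/463⌋−⌊2693/463⌋ = 6−5 = 1  ← one
positions of the first 6 ones: 1 3 5 7 9 11

1 3 5 7 9 11


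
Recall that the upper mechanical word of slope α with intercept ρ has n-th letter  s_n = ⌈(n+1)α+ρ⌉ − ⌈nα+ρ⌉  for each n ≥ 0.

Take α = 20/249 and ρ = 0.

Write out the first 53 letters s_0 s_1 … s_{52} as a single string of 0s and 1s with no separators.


n=0: ⌈(1·20)/249⌉ − ⌈(0·20)/249⌉ = ⌈20/249⌉ − ⌈0/249⌉ = 1 − 0 = 1
n=1: ⌈(2·20)/249⌉ − ⌈(1·20)/249⌉ = ⌈40/249⌉ − ⌈20/249⌉ = 1 − 1 = 0
n=2: ⌈(3·20)/249⌉ − ⌈(2·20)/249⌉ = ⌈60/249⌉ − ⌈40/249⌉ = 1 − 1 = 0
n=3: ⌈(4·20)/249⌉ − ⌈(3·20)/249⌉ = ⌈80/249⌉ − ⌈60/249⌉ = 1 − 1 = 0
n=4: ⌈(5·20)/249⌉ − ⌈(4·20)/249⌉ = ⌈100/249⌉ − ⌈80/249⌉ = 1 − 1 = 0
n=5: ⌈(6·20)/249⌉ − ⌈(5·20)/249⌉ = ⌈120/249⌉ − ⌈100/249⌉ = 1 − 1 = 0
n=6: ⌈(7·20)/249⌉ − ⌈(6·20)/249⌉ = ⌈140/249⌉ − ⌈120/249⌉ = 1 − 1 = 0
n=7: ⌈(8·20)/249⌉ − ⌈(7·20)/249⌉ = ⌈160/249⌉ − ⌈140/249⌉ = 1 − 1 = 0
n=8: ⌈(9·20)/249⌉ − ⌈(8·20)/249⌉ = ⌈180/249⌉ − ⌈160/249⌉ = 1 − 1 = 0
n=9: ⌈(10·20)/249⌉ − ⌈(9·20)/249⌉ = ⌈200/249⌉ − ⌈180/249⌉ = 1 − 1 = 0
n=10: ⌈(11·20)/249⌉ − ⌈(10·20)/249⌉ = ⌈220/249⌉ − ⌈200/249⌉ = 1 − 1 = 0
n=11: ⌈(12·20)/249⌉ − ⌈(11·20)/249⌉ = ⌈240/249⌉ − ⌈220/249⌉ = 1 − 1 = 0
n=12: ⌈(13·20)/249⌉ − ⌈(12·20)/249⌉ = ⌈260/249⌉ − ⌈240/249⌉ = 2 − 1 = 1
n=13: ⌈(14·20)/249⌉ − ⌈(13·20)/249⌉ = ⌈280/249⌉ − ⌈260/249⌉ = 2 − 2 = 0
n=14: ⌈(15·20)/249⌉ − ⌈(14·20)/249⌉ = ⌈300/249⌉ − ⌈280/249⌉ = 2 − 2 = 0
n=15: ⌈(16·20)/249⌉ − ⌈(15·20)/249⌉ = ⌈320/249⌉ − ⌈300/249⌉ = 2 − 2 = 0
n=16: ⌈(17·20)/249⌉ − ⌈(16·20)/249⌉ = ⌈340/249⌉ − ⌈320/249⌉ = 2 − 2 = 0
n=17: ⌈(18·20)/249⌉ − ⌈(17·20)/249⌉ = ⌈360/249⌉ − ⌈340/249⌉ = 2 − 2 = 0
n=18: ⌈(19·20)/249⌉ − ⌈(18·20)/249⌉ = ⌈380/249⌉ − ⌈360/249⌉ = 2 − 2 = 0
n=19: ⌈(20·20)/249⌉ − ⌈(19·20)/249⌉ = ⌈400/249⌉ − ⌈380/249⌉ = 2 − 2 = 0
n=20: ⌈(21·20)/249⌉ − ⌈(20·20)/249⌉ = ⌈420/249⌉ − ⌈400/249⌉ = 2 − 2 = 0
n=21: ⌈(22·20)/249⌉ − ⌈(21·20)/249⌉ = ⌈440/249⌉ − ⌈420/249⌉ = 2 − 2 = 0
n=22: ⌈(23·20)/249⌉ − ⌈(22·20)/249⌉ = ⌈460/249⌉ − ⌈440/249⌉ = 2 − 2 = 0
n=23: ⌈(24·20)/249⌉ − ⌈(23·20)/249⌉ = ⌈480/249⌉ − ⌈460/249⌉ = 2 − 2 = 0
n=24: ⌈(25·20)/249⌉ − ⌈(24·20)/249⌉ = ⌈500/249⌉ − ⌈480/249⌉ = 3 − 2 = 1
n=25: ⌈(26·20)/249⌉ − ⌈(25·20)/249⌉ = ⌈520/249⌉ − ⌈500/249⌉ = 3 − 3 = 0
n=26: ⌈(27·20)/249⌉ − ⌈(26·20)/249⌉ = ⌈540/249⌉ − ⌈520/249⌉ = 3 − 3 = 0
n=27: ⌈(28·20)/249⌉ − ⌈(27·20)/249⌉ = ⌈560/249⌉ − ⌈540/249⌉ = 3 − 3 = 0
n=28: ⌈(29·20)/249⌉ − ⌈(28·20)/249⌉ = ⌈580/249⌉ − ⌈560/249⌉ = 3 − 3 = 0
n=29: ⌈(30·20)/249⌉ − ⌈(29·20)/249⌉ = ⌈600/249⌉ − ⌈580/249⌉ = 3 − 3 = 0
n=30: ⌈(31·20)/249⌉ − ⌈(30·20)/249⌉ = ⌈620/249⌉ − ⌈600/249⌉ = 3 − 3 = 0
n=31: ⌈(32·20)/249⌉ − ⌈(31·20)/249⌉ = ⌈640/249⌉ − ⌈620/249⌉ = 3 − 3 = 0
n=32: ⌈(33·20)/249⌉ − ⌈(32·20)/249⌉ = ⌈660/249⌉ − ⌈640/249⌉ = 3 − 3 = 0
n=33: ⌈(34·20)/249⌉ − ⌈(33·20)/249⌉ = ⌈680/249⌉ − ⌈660/249⌉ = 3 − 3 = 0
n=34: ⌈(35·20)/249⌉ − ⌈(34·20)/249⌉ = ⌈700/249⌉ − ⌈680/249⌉ = 3 − 3 = 0
n=35: ⌈(36·20)/249⌉ − ⌈(35·20)/249⌉ = ⌈720/249⌉ − ⌈700/249⌉ = 3 − 3 = 0
n=36: ⌈(37·20)/249⌉ − ⌈(36·20)/249⌉ = ⌈740/249⌉ − ⌈720/249⌉ = 3 − 3 = 0
n=37: ⌈(38·20)/249⌉ − ⌈(37·20)/249⌉ = ⌈760/249⌉ − ⌈740/249⌉ = 4 − 3 = 1
n=38: ⌈(39·20)/249⌉ − ⌈(38·20)/249⌉ = ⌈780/249⌉ − ⌈760/249⌉ = 4 − 4 = 0
n=39: ⌈(40·20)/249⌉ − ⌈(39·20)/249⌉ = ⌈800/249⌉ − ⌈780/249⌉ = 4 − 4 = 0
n=40: ⌈(41·20)/249⌉ − ⌈(40·20)/249⌉ = ⌈820/249⌉ − ⌈800/249⌉ = 4 − 4 = 0
n=41: ⌈(42·20)/249⌉ − ⌈(41·20)/249⌉ = ⌈840/249⌉ − ⌈820/249⌉ = 4 − 4 = 0
n=42: ⌈(43·20)/249⌉ − ⌈(42·20)/249⌉ = ⌈860/249⌉ − ⌈840/249⌉ = 4 − 4 = 0
n=43: ⌈(44·20)/249⌉ − ⌈(43·20)/249⌉ = ⌈880/249⌉ − ⌈860/249⌉ = 4 − 4 = 0
n=44: ⌈(45·20)/249⌉ − ⌈(44·20)/249⌉ = ⌈900/249⌉ − ⌈880/249⌉ = 4 − 4 = 0
n=45: ⌈(46·20)/249⌉ − ⌈(45·20)/249⌉ = ⌈920/249⌉ − ⌈900/249⌉ = 4 − 4 = 0
n=46: ⌈(47·20)/249⌉ − ⌈(46·20)/249⌉ = ⌈940/249⌉ − ⌈920/249⌉ = 4 − 4 = 0
n=47: ⌈(48·20)/249⌉ − ⌈(47·20)/249⌉ = ⌈960/249⌉ − ⌈940/249⌉ = 4 − 4 = 0
n=48: ⌈(49·20)/249⌉ − ⌈(48·20)/249⌉ = ⌈980/249⌉ − ⌈960/249⌉ = 4 − 4 = 0
n=49: ⌈(50·20)/249⌉ − ⌈(49·20)/249⌉ = ⌈1000/249⌉ − ⌈980/249⌉ = 5 − 4 = 1
n=50: ⌈(51·20)/249⌉ − ⌈(50·20)/249⌉ = ⌈1020/249⌉ − ⌈1000/249⌉ = 5 − 5 = 0
n=51: ⌈(52·20)/249⌉ − ⌈(51·20)/249⌉ = ⌈1040/249⌉ − ⌈1020/249⌉ = 5 − 5 = 0
n=52: ⌈(53·20)/249⌉ − ⌈(52·20)/249⌉ = ⌈1060/249⌉ − ⌈1040/249⌉ = 5 − 5 = 0

10000000000010000000000010000000000001000000000001000


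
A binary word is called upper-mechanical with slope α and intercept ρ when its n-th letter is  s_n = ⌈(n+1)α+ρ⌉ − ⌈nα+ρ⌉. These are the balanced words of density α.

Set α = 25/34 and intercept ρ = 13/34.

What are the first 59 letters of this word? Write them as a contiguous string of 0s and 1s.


n=0: ⌈(1·25+13)/34⌉ − ⌈(0·25+13)/34⌉ = ⌈38/34⌉ − ⌈13/34⌉ = 2 − 1 = 1
n=1: ⌈(2·25+13)/34⌉ − ⌈(1·25+13)/34⌉ = ⌈63/34⌉ − ⌈38/34⌉ = 2 − 2 = 0
n=2: ⌈(3·25+13)/34⌉ − ⌈(2·25+13)/34⌉ = ⌈88/34⌉ − ⌈63/34⌉ = 3 − 2 = 1
n=3: ⌈(4·25+13)/34⌉ − ⌈(3·25+13)/34⌉ = ⌈113/34⌉ − ⌈88/34⌉ = 4 − 3 = 1
n=4: ⌈(5·25+13)/34⌉ − ⌈(4·25+13)/34⌉ = ⌈138/34⌉ − ⌈113/34⌉ = 5 − 4 = 1
n=5: ⌈(6·25+13)/34⌉ − ⌈(5·25+13)/34⌉ = ⌈163/34⌉ − ⌈138/34⌉ = 5 − 5 = 0
n=6: ⌈(7·25+13)/34⌉ − ⌈(6·25+13)/34⌉ = ⌈188/34⌉ − ⌈163/34⌉ = 6 − 5 = 1
n=7: ⌈(8·25+13)/34⌉ − ⌈(7·25+13)/34⌉ = ⌈213/34⌉ − ⌈188/34⌉ = 7 − 6 = 1
n=8: ⌈(9·25+13)/34⌉ − ⌈(8·25+13)/34⌉ = ⌈238/34⌉ − ⌈213/34⌉ = 7 − 7 = 0
n=9: ⌈(10·25+13)/34⌉ − ⌈(9·25+13)/34⌉ = ⌈263/34⌉ − ⌈238/34⌉ = 8 − 7 = 1
n=10: ⌈(11·25+13)/34⌉ − ⌈(10·25+13)/34⌉ = ⌈288/34⌉ − ⌈263/34⌉ = 9 − 8 = 1
n=11: ⌈(12·25+13)/34⌉ − ⌈(11·25+13)/34⌉ = ⌈313/34⌉ − ⌈288/34⌉ = 10 − 9 = 1
n=12: ⌈(13·25+13)/34⌉ − ⌈(12·25+13)/34⌉ = ⌈338/34⌉ − ⌈313/34⌉ = 10 − 10 = 0
n=13: ⌈(14·25+13)/34⌉ − ⌈(13·25+13)/34⌉ = ⌈363/34⌉ − ⌈338/34⌉ = 11 − 10 = 1
n=14: ⌈(15·25+13)/34⌉ − ⌈(14·25+13)/34⌉ = ⌈388/34⌉ − ⌈363/34⌉ = 12 − 11 = 1
n=15: ⌈(16·25+13)/34⌉ − ⌈(15·25+13)/34⌉ = ⌈413/34⌉ − ⌈388/34⌉ = 13 − 12 = 1
n=16: ⌈(17·25+13)/34⌉ − ⌈(16·25+13)/34⌉ = ⌈438/34⌉ − ⌈413/34⌉ = 13 − 13 = 0
n=17: ⌈(18·25+13)/34⌉ − ⌈(17·25+13)/34⌉ = ⌈463/34⌉ − ⌈438/34⌉ = 14 − 13 = 1
n=18: ⌈(19·25+13)/34⌉ − ⌈(18·25+13)/34⌉ = ⌈488/34⌉ − ⌈463/34⌉ = 15 − 14 = 1
n=19: ⌈(20·25+13)/34⌉ − ⌈(19·25+13)/34⌉ = ⌈513/34⌉ − ⌈488/34⌉ = 16 − 15 = 1
n=20: ⌈(21·25+13)/34⌉ − ⌈(20·25+13)/34⌉ = ⌈538/34⌉ − ⌈513/34⌉ = 16 − 16 = 0
n=21: ⌈(22·25+13)/34⌉ − ⌈(21·25+13)/34⌉ = ⌈563/34⌉ − ⌈538/34⌉ = 17 − 16 = 1
n=22: ⌈(23·25+13)/34⌉ − ⌈(22·25+13)/34⌉ = ⌈588/34⌉ − ⌈563/34⌉ = 18 − 17 = 1
n=23: ⌈(24·25+13)/34⌉ − ⌈(23·25+13)/34⌉ = ⌈613/34⌉ − ⌈588/34⌉ = 19 − 18 = 1
n=24: ⌈(25·25+13)/34⌉ − ⌈(24·25+13)/34⌉ = ⌈638/34⌉ − ⌈613/34⌉ = 19 − 19 = 0
n=25: ⌈(26·25+13)/34⌉ − ⌈(25·25+13)/34⌉ = ⌈663/34⌉ − ⌈638/34⌉ = 20 − 19 = 1
n=26: ⌈(27·25+13)/34⌉ − ⌈(26·25+13)/34⌉ = ⌈688/34⌉ − ⌈663/34⌉ = 21 − 20 = 1
n=27: ⌈(28·25+13)/34⌉ − ⌈(27·25+13)/34⌉ = ⌈713/34⌉ − ⌈688/34⌉ = 21 − 21 = 0
n=28: ⌈(29·25+13)/34⌉ − ⌈(28·25+13)/34⌉ = ⌈738/34⌉ − ⌈713/34⌉ = 22 − 21 = 1
n=29: ⌈(30·25+13)/34⌉ − ⌈(29·25+13)/34⌉ = ⌈763/34⌉ − ⌈738/34⌉ = 23 − 22 = 1
n=30: ⌈(31·25+13)/34⌉ − ⌈(30·25+13)/34⌉ = ⌈788/34⌉ − ⌈763/34⌉ = 24 − 23 = 1
n=31: ⌈(32·25+13)/34⌉ − ⌈(31·25+13)/34⌉ = ⌈813/34⌉ − ⌈788/34⌉ = 24 − 24 = 0
n=32: ⌈(33·25+13)/34⌉ − ⌈(32·25+13)/34⌉ = ⌈838/34⌉ − ⌈813/34⌉ = 25 − 24 = 1
n=33: ⌈(34·25+13)/34⌉ − ⌈(33·25+13)/34⌉ = ⌈863/34⌉ − ⌈838/34⌉ = 26 − 25 = 1
n=34: ⌈(35·25+13)/34⌉ − ⌈(34·25+13)/34⌉ = ⌈888/34⌉ − ⌈863/34⌉ = 27 − 26 = 1
n=35: ⌈(36·25+13)/34⌉ − ⌈(35·25+13)/34⌉ = ⌈913/34⌉ − ⌈888/34⌉ = 27 − 27 = 0
n=36: ⌈(37·25+13)/34⌉ − ⌈(36·25+13)/34⌉ = ⌈938/34⌉ − ⌈913/34⌉ = 28 − 27 = 1
n=37: ⌈(38·25+13)/34⌉ − ⌈(37·25+13)/34⌉ = ⌈963/34⌉ − ⌈938/34⌉ = 29 − 28 = 1
n=38: ⌈(39·25+13)/34⌉ − ⌈(38·25+13)/34⌉ = ⌈988/34⌉ − ⌈963/34⌉ = 30 − 29 = 1
n=39: ⌈(40·25+13)/34⌉ − ⌈(39·25+13)/34⌉ = ⌈1013/34⌉ − ⌈988/34⌉ = 30 − 30 = 0
n=40: ⌈(41·25+13)/34⌉ − ⌈(40·25+13)/34⌉ = ⌈1038/34⌉ − ⌈1013/34⌉ = 31 − 30 = 1
n=41: ⌈(42·25+13)/34⌉ − ⌈(41·25+13)/34⌉ = ⌈1063/34⌉ − ⌈1038/34⌉ = 32 − 31 = 1
n=42: ⌈(43·25+13)/34⌉ − ⌈(42·25+13)/34⌉ = ⌈1088/34⌉ − ⌈1063/34⌉ = 32 − 32 = 0
n=43: ⌈(44·25+13)/34⌉ − ⌈(43·25+13)/34⌉ = ⌈1113/34⌉ − ⌈1088/34⌉ = 33 − 32 = 1
n=44: ⌈(45·25+13)/34⌉ − ⌈(44·25+13)/34⌉ = ⌈1138/34⌉ − ⌈1113/34⌉ = 34 − 33 = 1
n=45: ⌈(46·25+13)/34⌉ − ⌈(45·25+13)/34⌉ = ⌈1163/34⌉ − ⌈1138/34⌉ = 35 − 34 = 1
n=46: ⌈(47·25+13)/34⌉ − ⌈(46·25+13)/34⌉ = ⌈1188/34⌉ − ⌈1163/34⌉ = 35 − 35 = 0
n=47: ⌈(48·25+13)/34⌉ − ⌈(47·25+13)/34⌉ = ⌈1213/34⌉ − ⌈1188/34⌉ = 36 − 35 = 1
n=48: ⌈(49·25+13)/34⌉ − ⌈(48·25+13)/34⌉ = ⌈1238/34⌉ − ⌈1213/34⌉ = 37 − 36 = 1
n=49: ⌈(50·25+13)/34⌉ − ⌈(49·25+13)/34⌉ = ⌈1263/34⌉ − ⌈1238/34⌉ = 38 − 37 = 1
n=50: ⌈(51·25+13)/34⌉ − ⌈(50·25+13)/34⌉ = ⌈1288/34⌉ − ⌈1263/34⌉ = 38 − 38 = 0
n=51: ⌈(52·25+13)/34⌉ − ⌈(51·25+13)/34⌉ = ⌈1313/34⌉ − ⌈1288/34⌉ = 39 − 38 = 1
n=52: ⌈(53·25+13)/34⌉ − ⌈(52·25+13)/34⌉ = ⌈1338/34⌉ − ⌈1313/34⌉ = 40 − 39 = 1
n=53: ⌈(54·25+13)/34⌉ − ⌈(53·25+13)/34⌉ = ⌈1363/34⌉ − ⌈1338/34⌉ = 41 − 40 = 1
n=54: ⌈(55·25+13)/34⌉ − ⌈(54·25+13)/34⌉ = ⌈1388/34⌉ − ⌈1363/34⌉ = 41 − 41 = 0
n=55: ⌈(56·25+13)/34⌉ − ⌈(55·25+13)/34⌉ = ⌈1413/34⌉ − ⌈1388/34⌉ = 42 − 41 = 1
n=56: ⌈(57·25+13)/34⌉ − ⌈(56·25+13)/34⌉ = ⌈1438/34⌉ − ⌈1413/34⌉ = 43 − 42 = 1
n=57: ⌈(58·25+13)/34⌉ − ⌈(57·25+13)/34⌉ = ⌈1463/34⌉ − ⌈1438/34⌉ = 44 − 43 = 1
n=58: ⌈(59·25+13)/34⌉ − ⌈(58·25+13)/34⌉ = ⌈1488/34⌉ − ⌈1463/34⌉ = 44 − 44 = 0

10111011011101110111011101101110111011101101110111011101110


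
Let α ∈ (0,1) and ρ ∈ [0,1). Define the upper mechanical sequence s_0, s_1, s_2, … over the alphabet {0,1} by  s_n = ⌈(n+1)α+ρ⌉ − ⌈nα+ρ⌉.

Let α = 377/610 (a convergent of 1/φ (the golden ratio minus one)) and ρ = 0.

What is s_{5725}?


0

(n+1)α + ρ = (5726·377) / 610 = 2158702/610
nα + ρ     = (5725·377) / 610 = 2158325/610
⌈2158702/610⌉ = 3539,  ⌈2158325/610⌉ = 3539
s_{5725} = 3539 − 3539 = 0


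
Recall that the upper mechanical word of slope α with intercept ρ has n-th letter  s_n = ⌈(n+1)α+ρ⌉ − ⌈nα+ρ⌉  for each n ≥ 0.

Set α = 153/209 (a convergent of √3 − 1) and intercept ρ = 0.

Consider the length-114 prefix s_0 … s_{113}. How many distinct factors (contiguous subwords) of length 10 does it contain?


11

t_n = ⌈(n·153)/209⌉ for n = 0 … 114:
  n=0…9: ⌈0/209⌉=0 ⌈153/209⌉=1 ⌈306/209⌉=2 ⌈459/209⌉=3 ⌈612/209⌉=3 ⌈765/209⌉=4 ⌈918/209⌉=5 ⌈1071/209⌉=6 ⌈1224/209⌉=6 ⌈1377/209⌉=7
  n=10…19: ⌈1530/209⌉=8 ⌈1683/209⌉=9 ⌈1836/209⌉=9 ⌈1989/209⌉=10 ⌈2142/209⌉=11 ⌈2295/209⌉=11 ⌈2448/209⌉=12 ⌈2601/209⌉=13 ⌈2754/209⌉=14 ⌈2907/209⌉=14
  n=20…29: ⌈3060/209⌉=15 ⌈3213/209⌉=16 ⌈3366/209⌉=17 ⌈3519/209⌉=17 ⌈3672/209⌉=18 ⌈3825/209⌉=19 ⌈3978/209⌉=20 ⌈4131/209⌉=20 ⌈4284/209⌉=21 ⌈4437/209⌉=22
  n=30…39: ⌈4590/209⌉=22 ⌈4743/209⌉=23 ⌈4896/209⌉=24 ⌈5049/209⌉=25 ⌈5202/209⌉=25 ⌈5355/209⌉=26 ⌈5508/209⌉=27 ⌈5661/209⌉=28 ⌈5814/209⌉=28 ⌈5967/209⌉=29
  n=40…49: ⌈6120/209⌉=30 ⌈6273/209⌉=31 ⌈6426/209⌉=31 ⌈6579/209⌉=32 ⌈6732/209⌉=33 ⌈6885/209⌉=33 ⌈7038/209⌉=34 ⌈7191/209⌉=35 ⌈7344/209⌉=36 ⌈7497/209⌉=36
  n=50…59: ⌈7650/209⌉=37 ⌈7803/209⌉=38 ⌈7956/209⌉=39 ⌈8109/209⌉=39 ⌈8262/209⌉=40 ⌈8415/209⌉=41 ⌈8568/209⌉=41 ⌈8721/209⌉=42 ⌈8874/209⌉=43 ⌈9027/209⌉=44
  n=60…69: ⌈9180/209⌉=44 ⌈9333/209⌉=45 ⌈9486/209⌉=46 ⌈9639/209⌉=47 ⌈9792/209⌉=47 ⌈9945/209⌉=48 ⌈10098/209⌉=49 ⌈10251/209⌉=50 ⌈10404/209⌉=50 ⌈10557/209⌉=51
  n=70…79: ⌈10710/209⌉=52 ⌈10863/209⌉=52 ⌈11016/209⌉=53 ⌈11169/209⌉=54 ⌈11322/209⌉=55 ⌈11475/209⌉=55 ⌈11628/209⌉=56 ⌈11781/209⌉=57 ⌈11934/209⌉=58 ⌈12087/209⌉=58
  n=80…89: ⌈12240/209⌉=59 ⌈12393/209⌉=60 ⌈12546/209⌉=61 ⌈12699/209⌉=61 ⌈12852/209⌉=62 ⌈13005/209⌉=63 ⌈13158/209⌉=63 ⌈13311/209⌉=64 ⌈13464/209⌉=65 ⌈13617/209⌉=66
  n=90…99: ⌈13770/209⌉=66 ⌈13923/209⌉=67 ⌈14076/209⌉=68 ⌈14229/209⌉=69 ⌈14382/209⌉=69 ⌈14535/209⌉=70 ⌈14688/209⌉=71 ⌈14841/209⌉=72 ⌈14994/209⌉=72 ⌈15147/209⌉=73
  n=100…109: ⌈15300/209⌉=74 ⌈15453/209⌉=74 ⌈15606/209⌉=75 ⌈15759/209⌉=76 ⌈15912/209⌉=77 ⌈16065/209⌉=77 ⌈16218/209⌉=78 ⌈16371/209⌉=79 ⌈16524/209⌉=80 ⌈16677/209⌉=80
  n=110…114: ⌈16830/209⌉=81 ⌈16983/209⌉=82 ⌈17136/209⌉=82 ⌈17289/209⌉=83 ⌈17442/209⌉=84
s_n = t_(n+1) − t_n for n = 0 … 113 gives
prefix = 111011101110110111011101110110111011101110110111011101101110111011101101110111011101101110111011101101110111011011
slide a length-10 window over [0..9] … [104..113] (105 windows); first occurrence of each distinct factor:
  [  0..  9] 1110111011
  [  1.. 10] 1101110111
  [  2.. 11] 1011101110
  [  3.. 12] 0111011101
  [  5.. 14] 1101110110
  [  6.. 15] 1011101101
  [  7.. 16] 0111011011
  [  8.. 17] 1110110111
  [  9.. 18] 1101101110
  [ 10.. 19] 1011011101
  [ 11.. 20] 0110111011
  (the other 94 windows repeat one of these)
distinct factors: {0110111011, 0111011011, 0111011101, 1011011101, 1011101101, 1011101110, 1101101110, 1101110110, 1101110111, 1110110111, 1110111011}
count = 11  (Sturmian bound for length 10 is 11)
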